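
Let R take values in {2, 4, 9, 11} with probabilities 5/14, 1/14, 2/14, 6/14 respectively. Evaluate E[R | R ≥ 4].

P(R ≥ 4) = 9/14.
Σ over the event: 4·1/14 + 9·1/7 + 11·3/7 = 44/7.
E[R | R ≥ 4] = (44/7) / (9/14) = 88/9.

88/9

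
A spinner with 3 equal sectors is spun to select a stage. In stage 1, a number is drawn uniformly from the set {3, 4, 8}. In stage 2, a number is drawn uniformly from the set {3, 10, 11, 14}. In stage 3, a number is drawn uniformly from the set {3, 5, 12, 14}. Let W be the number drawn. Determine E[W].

E[W | stage 1] = (3+4+8)/3 = 5.
E[W | stage 2] = (3+10+11+14)/4 = 19/2.
E[W | stage 3] = (3+5+12+14)/4 = 17/2.
E[W] = (1/3)·(5) + (1/3)·(19/2) + (1/3)·(17/2) = 23/3.

23/3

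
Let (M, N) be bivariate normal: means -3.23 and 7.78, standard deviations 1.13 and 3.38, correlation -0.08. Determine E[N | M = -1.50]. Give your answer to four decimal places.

For a bivariate normal, E[N | M=x] = μ_N + ρ·(σ_N/σ_M)·(x − μ_M).
E[N | M=-1.50] = 7.78 + (-0.08)·(3.38/1.13)·(-1.50 − (-3.23)) = 7.78 + (-0.23929)·(1.73) = 7.3660.

7.3660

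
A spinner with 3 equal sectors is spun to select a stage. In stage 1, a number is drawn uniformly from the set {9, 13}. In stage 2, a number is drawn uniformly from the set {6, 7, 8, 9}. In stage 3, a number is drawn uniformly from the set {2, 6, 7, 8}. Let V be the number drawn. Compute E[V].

E[V | stage 1] = (9+13)/2 = 11.
E[V | stage 2] = (6+7+8+9)/4 = 15/2.
E[V | stage 3] = (2+6+7+8)/4 = 23/4.
By the law of total expectation,
E[V] = (1/3)·(11) + (1/3)·(15/2) + (1/3)·(23/4) = 97/12.

97/12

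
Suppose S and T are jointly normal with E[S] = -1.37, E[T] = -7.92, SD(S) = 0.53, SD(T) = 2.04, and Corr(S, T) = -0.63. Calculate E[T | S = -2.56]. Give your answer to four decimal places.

E[T | S=x] = μ_T + ρ(σ_T/σ_S)(x − μ_S) for jointly normal variables.
E[T | S=-2.56] = -7.92 + (-0.63)·(2.04/0.53)·(-2.56 − (-1.37)) = -7.92 + (-2.4249)·(-1.19) = -5.0344.

-5.0344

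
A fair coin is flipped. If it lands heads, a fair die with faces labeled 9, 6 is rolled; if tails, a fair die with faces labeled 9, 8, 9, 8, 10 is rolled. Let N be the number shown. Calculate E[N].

E[N | heads] = (9+6)/2 = 15/2.
E[N | tails] = (9+8+9+8+10)/5 = 44/5.
E[N] = (1/2)·(15/2) + (1/2)·(44/5) = 163/20.

163/20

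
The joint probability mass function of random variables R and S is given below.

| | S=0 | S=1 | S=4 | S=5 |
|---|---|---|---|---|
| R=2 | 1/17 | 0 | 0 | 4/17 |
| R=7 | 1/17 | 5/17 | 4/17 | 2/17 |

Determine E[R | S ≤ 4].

72/11

P(S ≤ 4) = 11/17.
Summing R·P(R=x,S=y) over the conditioning event gives 72/17.
E[R | S ≤ 4] = (72/17) / (11/17) = 72/11.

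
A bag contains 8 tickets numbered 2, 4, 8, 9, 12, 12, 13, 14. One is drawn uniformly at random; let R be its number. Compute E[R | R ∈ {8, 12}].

32/3

P(R ∈ {8, 12}) = 3/8.
Σ over the event: 8·1/8 + 12·1/4 = 4.
E[R | R ∈ {8, 12}] = (4) / (3/8) = 32/3.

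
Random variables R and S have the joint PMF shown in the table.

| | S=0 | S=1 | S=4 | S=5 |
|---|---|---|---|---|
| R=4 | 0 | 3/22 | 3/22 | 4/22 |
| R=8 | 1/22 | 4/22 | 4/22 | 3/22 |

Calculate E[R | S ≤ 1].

P(S ≤ 1) = 4/11.
Summing R·P(R=x,S=y) over the conditioning event gives 26/11.
E[R | S ≤ 1] = (26/11) / (4/11) = 13/2.

13/2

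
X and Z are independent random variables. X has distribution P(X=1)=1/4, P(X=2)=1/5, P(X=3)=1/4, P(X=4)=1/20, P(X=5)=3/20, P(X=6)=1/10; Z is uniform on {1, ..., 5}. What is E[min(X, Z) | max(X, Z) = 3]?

P(max(X, Z) = 3) = 6/25.
Summing min(X,Z)·P(x,y) over outcomes with max(X, Z) = 3 gives 43/100.
E[min(X, Z) | max(X, Z) = 3] = (43/100) / (6/25) = 43/24.

43/24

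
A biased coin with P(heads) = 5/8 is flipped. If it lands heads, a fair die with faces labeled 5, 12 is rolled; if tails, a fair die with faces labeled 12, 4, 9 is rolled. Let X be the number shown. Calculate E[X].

135/16

E[X | heads] = (5+12)/2 = 17/2.
E[X | tails] = (12+4+9)/3 = 25/3.
E[X] = (5/8)·(17/2) + (3/8)·(25/3) = 135/16.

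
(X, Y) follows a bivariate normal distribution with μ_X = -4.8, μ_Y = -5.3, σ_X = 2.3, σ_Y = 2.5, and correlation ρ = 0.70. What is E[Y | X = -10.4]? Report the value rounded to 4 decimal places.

The regression of Y on X has slope ρ·σ_Y/σ_X and passes through (μ_X, μ_Y).
E[Y | X=-10.4] = -5.3 + (0.70)·(2.5/2.3)·(-10.4 − (-4.8)) = -5.3 + (0.76087)·(-5.6) = -9.5609.

-9.5609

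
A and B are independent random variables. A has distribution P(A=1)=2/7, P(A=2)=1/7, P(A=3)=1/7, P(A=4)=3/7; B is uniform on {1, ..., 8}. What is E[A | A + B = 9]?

P(A + B = 9) = 1/8.
Summing A·P(x,y) over outcomes with A + B = 9 gives 19/56.
E[A | A + B = 9] = (19/56) / (1/8) = 19/7.

19/7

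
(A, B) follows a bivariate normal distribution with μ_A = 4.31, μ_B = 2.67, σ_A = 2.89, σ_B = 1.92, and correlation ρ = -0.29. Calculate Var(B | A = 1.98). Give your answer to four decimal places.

3.3764

Var(B | A=x) = (1 − ρ²)·σ_B².
Var(B | A=1.98) = (1.92)²·(1 − (-0.29)²) = 3.6864·0.9159 = 3.3764.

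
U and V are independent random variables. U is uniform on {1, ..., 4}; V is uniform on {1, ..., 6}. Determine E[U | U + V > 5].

P(U + V > 5) = 7/12.
Summing U·P(x,y) over outcomes with U + V > 5 gives 5/3.
E[U | U + V > 5] = (5/3) / (7/12) = 20/7.

20/7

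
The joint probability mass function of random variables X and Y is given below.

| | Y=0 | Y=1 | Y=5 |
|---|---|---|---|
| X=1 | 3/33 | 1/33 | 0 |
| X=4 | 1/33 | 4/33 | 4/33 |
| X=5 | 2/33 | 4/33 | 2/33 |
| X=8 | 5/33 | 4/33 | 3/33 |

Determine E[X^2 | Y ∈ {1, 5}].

P(Y ∈ {1, 5}) = 2/3.
Summing X^2·P(X=x,Y=y) over the conditioning event gives 727/33.
E[X^2 | Y ∈ {1, 5}] = (727/33) / (2/3) = 727/22.

727/22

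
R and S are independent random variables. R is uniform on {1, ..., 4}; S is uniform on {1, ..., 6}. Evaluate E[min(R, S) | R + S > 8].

Outcomes with R + S > 8: (3,6), (4,5), (4,6), each with probability 1/24.
E[min(R, S) | R + S > 8] = (3 + 4 + 4) / 3 = 11/3.

11/3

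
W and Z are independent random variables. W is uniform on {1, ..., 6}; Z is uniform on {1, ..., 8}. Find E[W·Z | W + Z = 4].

10/3

Outcomes with W + Z = 4: (1,3), (2,2), (3,1), each with probability 1/48.
E[W·Z | W + Z = 4] = (3 + 4 + 3) / 3 = 10/3.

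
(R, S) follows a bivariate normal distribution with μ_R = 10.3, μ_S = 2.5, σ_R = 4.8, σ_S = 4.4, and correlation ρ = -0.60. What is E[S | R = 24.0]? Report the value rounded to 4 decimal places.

For a bivariate normal, E[S | R=x] = μ_S + ρ·(σ_S/σ_R)·(x − μ_R).
E[S | R=24.0] = 2.5 + (-0.60)·(4.4/4.8)·(24.0 − (10.3)) = 2.5 + (-0.55)·(13.7) = -5.0350.

-5.0350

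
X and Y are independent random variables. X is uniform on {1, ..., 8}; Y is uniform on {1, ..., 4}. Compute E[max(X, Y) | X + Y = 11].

15/2

P(X + Y = 11) = 1/16.
Summing max(X,Y)·P(x,y) over outcomes with X + Y = 11 gives 15/32.
E[max(X, Y) | X + Y = 11] = (15/32) / (1/16) = 15/2.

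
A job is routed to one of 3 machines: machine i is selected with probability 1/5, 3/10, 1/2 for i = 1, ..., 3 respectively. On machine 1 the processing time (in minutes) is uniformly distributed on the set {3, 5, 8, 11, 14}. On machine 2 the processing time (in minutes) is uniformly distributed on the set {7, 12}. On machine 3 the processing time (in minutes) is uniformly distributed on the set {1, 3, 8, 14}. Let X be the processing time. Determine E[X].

E[X | machine 1] = (3+5+8+11+14)/5 = 41/5.
E[X | machine 2] = (7+12)/2 = 19/2.
E[X | machine 3] = (1+3+8+14)/4 = 13/2.
E[X] = (1/5)·(41/5) + (3/10)·(19/2) + (1/2)·(13/2) = 387/50.

387/50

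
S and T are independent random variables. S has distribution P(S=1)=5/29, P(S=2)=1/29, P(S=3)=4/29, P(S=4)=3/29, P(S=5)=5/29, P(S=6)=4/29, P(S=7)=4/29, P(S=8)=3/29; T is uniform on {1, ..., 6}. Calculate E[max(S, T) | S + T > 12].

38/5

P(S + T > 12) = 5/87.
Summing max(S,T)·P(x,y) over outcomes with S + T > 12 gives 38/87.
E[max(S, T) | S + T > 12] = (38/87) / (5/87) = 38/5.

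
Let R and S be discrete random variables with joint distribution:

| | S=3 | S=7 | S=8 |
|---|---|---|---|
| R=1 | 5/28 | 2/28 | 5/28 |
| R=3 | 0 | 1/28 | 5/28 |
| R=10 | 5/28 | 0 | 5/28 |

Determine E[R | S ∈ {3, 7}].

P(S ∈ {3, 7}) = 13/28.
Σ R·P over the event = 1·(5/28) + 1·(2/28) + 3·(1/28) + 10·(5/28) = 15/7.
E[R | S ∈ {3, 7}] = (15/7) / (13/28) = 60/13.

60/13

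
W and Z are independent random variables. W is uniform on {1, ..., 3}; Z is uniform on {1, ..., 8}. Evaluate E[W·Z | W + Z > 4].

P(W + Z > 4) = 3/4.
Summing WZ·P(x,y) over outcomes with W + Z > 4 gives 67/8.
E[W·Z | W + Z > 4] = (67/8) / (3/4) = 67/6.

67/6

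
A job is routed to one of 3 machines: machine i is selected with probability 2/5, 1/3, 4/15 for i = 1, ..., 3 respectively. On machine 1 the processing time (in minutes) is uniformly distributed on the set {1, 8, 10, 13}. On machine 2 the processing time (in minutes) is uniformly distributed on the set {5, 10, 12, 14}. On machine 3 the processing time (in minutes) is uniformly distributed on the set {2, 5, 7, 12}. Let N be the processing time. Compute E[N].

167/20

E[N | machine 1] = (1+8+10+13)/4 = 8.
E[N | machine 2] = (5+10+12+14)/4 = 41/4.
E[N | machine 3] = (2+5+7+12)/4 = 13/2.
E[N] = (2/5)·(8) + (1/3)·(41/4) + (4/15)·(13/2) = 167/20.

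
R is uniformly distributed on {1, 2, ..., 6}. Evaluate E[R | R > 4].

11/2

Given R > 4, R is equally likely to be any of {5, 6}.
E[R | R > 4] = (5 + 6) / 2 = 11/2.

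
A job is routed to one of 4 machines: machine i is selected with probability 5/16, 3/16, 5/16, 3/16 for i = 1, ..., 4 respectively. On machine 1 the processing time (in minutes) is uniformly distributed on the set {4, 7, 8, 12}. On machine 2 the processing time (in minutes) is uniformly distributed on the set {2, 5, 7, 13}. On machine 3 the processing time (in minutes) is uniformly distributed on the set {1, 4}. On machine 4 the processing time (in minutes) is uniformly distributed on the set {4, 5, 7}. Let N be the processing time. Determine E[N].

175/32

E[N | machine 1] = (4+7+8+12)/4 = 31/4.
E[N | machine 2] = (2+5+7+13)/4 = 27/4.
E[N | machine 3] = (1+4)/2 = 5/2.
E[N | machine 4] = (4+5+7)/3 = 16/3.
By the law of total expectation,
E[N] = (5/16)·(31/4) + (3/16)·(27/4) + (5/16)·(5/2) + (3/16)·(16/3) = 175/32.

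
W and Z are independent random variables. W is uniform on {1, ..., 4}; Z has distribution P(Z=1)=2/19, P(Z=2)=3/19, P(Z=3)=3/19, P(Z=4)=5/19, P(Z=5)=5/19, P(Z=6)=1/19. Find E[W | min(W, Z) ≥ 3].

7/2

P(min(W, Z) ≥ 3) = 7/19.
Summing W·P(x,y) over outcomes with min(W, Z) ≥ 3 gives 49/38.
E[W | min(W, Z) ≥ 3] = (49/38) / (7/19) = 7/2.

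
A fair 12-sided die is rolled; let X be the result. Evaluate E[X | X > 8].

21/2

Given X > 8, X is equally likely to be any of {9, 10, 11, 12}.
E[X | X > 8] = (9 + 10 + 11 + 12) / 4 = 21/2.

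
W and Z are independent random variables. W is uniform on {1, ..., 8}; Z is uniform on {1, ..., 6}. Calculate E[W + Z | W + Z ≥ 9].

P(W + Z ≥ 9) = 7/16.
Summing (W+Z)·P(x,y) over outcomes with W + Z ≥ 9 gives 14/3.
E[W + Z | W + Z ≥ 9] = (14/3) / (7/16) = 32/3.

32/3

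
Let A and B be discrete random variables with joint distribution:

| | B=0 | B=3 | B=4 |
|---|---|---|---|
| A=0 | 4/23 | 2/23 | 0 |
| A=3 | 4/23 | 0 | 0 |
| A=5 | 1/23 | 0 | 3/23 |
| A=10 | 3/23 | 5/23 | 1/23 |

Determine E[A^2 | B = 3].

500/7

P(B = 3) = 7/23.
Σ A^2·P over the event = 0·(2/23) + 100·(5/23) = 500/23.
E[A^2 | B = 3] = (500/23) / (7/23) = 500/7.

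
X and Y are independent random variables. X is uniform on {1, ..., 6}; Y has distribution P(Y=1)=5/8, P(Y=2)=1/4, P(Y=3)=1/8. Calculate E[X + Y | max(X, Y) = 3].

9/2

P(max(X, Y) = 3) = 5/24.
Summing (X+Y)·P(x,y) over outcomes with max(X, Y) = 3 gives 15/16.
E[X + Y | max(X, Y) = 3] = (15/16) / (5/24) = 9/2.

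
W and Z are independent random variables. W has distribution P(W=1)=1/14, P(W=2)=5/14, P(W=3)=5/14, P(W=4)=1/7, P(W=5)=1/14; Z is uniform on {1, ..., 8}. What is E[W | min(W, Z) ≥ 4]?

P(min(W, Z) ≥ 4) = 15/112.
Summing W·P(x,y) over outcomes with min(W, Z) ≥ 4 gives 65/112.
E[W | min(W, Z) ≥ 4] = (65/112) / (15/112) = 13/3.

13/3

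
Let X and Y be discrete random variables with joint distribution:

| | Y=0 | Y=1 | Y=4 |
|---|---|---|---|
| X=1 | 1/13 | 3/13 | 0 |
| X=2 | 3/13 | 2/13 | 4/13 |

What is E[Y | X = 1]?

P(X = 1) = 4/13.
Σ Y·P over the event = 0·(1/13) + 1·(3/13) = 3/13.
E[Y | X = 1] = (3/13) / (4/13) = 3/4.

3/4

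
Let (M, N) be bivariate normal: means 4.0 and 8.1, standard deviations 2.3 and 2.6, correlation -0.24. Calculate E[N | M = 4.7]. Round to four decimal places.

7.9101

For a bivariate normal, E[N | M=x] = μ_N + ρ·(σ_N/σ_M)·(x − μ_M).
E[N | M=4.7] = 8.1 + (-0.24)·(2.6/2.3)·(4.7 − (4.0)) = 8.1 + (-0.2713)·(0.7) = 7.9101.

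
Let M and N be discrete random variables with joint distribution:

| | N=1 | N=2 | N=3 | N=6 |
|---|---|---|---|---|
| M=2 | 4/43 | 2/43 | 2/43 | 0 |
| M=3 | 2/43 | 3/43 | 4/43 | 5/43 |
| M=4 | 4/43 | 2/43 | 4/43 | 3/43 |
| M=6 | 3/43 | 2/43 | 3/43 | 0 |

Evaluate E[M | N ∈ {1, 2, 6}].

18/5

P(N ∈ {1, 2, 6}) = 30/43.
Summing M·P(M=x,N=y) over the conditioning event gives 108/43.
E[M | N ∈ {1, 2, 6}] = (108/43) / (30/43) = 18/5.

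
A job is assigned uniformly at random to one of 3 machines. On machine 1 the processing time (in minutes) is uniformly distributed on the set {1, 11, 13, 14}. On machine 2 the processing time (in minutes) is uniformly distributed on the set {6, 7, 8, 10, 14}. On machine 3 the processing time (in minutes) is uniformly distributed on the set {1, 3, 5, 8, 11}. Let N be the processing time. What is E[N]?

487/60

E[N | machine 1] = (1+11+13+14)/4 = 39/4.
E[N | machine 2] = (6+7+8+10+14)/5 = 9.
E[N | machine 3] = (1+3+5+8+11)/5 = 28/5.
By the law of total expectation,
E[N] = (1/3)·(39/4) + (1/3)·(9) + (1/3)·(28/5) = 487/60.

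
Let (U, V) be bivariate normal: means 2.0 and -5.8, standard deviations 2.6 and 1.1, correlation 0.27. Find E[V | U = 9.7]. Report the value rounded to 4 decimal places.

-4.9204

For a bivariate normal, E[V | U=x] = μ_V + ρ·(σ_V/σ_U)·(x − μ_U).
E[V | U=9.7] = -5.8 + (0.27)·(1.1/2.6)·(9.7 − (2.0)) = -5.8 + (0.11423)·(7.7) = -4.9204.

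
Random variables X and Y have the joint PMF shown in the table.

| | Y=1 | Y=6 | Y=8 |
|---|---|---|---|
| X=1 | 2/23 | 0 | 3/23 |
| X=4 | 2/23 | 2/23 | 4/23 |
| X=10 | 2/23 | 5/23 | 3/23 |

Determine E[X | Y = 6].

P(Y = 6) = 7/23.
Σ X·P over the event = 4·(2/23) + 10·(5/23) = 58/23.
E[X | Y = 6] = (58/23) / (7/23) = 58/7.

58/7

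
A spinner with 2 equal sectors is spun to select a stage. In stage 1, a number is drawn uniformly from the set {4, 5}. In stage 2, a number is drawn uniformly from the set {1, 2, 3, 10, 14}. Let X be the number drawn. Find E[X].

21/4

E[X | stage 1] = (4+5)/2 = 9/2.
E[X | stage 2] = (1+2+3+10+14)/5 = 6.
By the law of total expectation,
E[X] = (1/2)·(9/2) + (1/2)·(6) = 21/4.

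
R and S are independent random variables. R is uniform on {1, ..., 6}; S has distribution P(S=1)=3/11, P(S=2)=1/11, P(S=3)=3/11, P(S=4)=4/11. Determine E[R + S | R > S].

83/12

P(R > S) = 6/11.
Summing (R+S)·P(x,y) over outcomes with R > S gives 83/22.
E[R + S | R > S] = (83/22) / (6/11) = 83/12.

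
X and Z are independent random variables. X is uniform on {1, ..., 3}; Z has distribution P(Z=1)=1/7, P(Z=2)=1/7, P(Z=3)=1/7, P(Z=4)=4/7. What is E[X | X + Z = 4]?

2

P(X + Z = 4) = 1/7.
Summing X·P(x,y) over outcomes with X + Z = 4 gives 2/7.
E[X | X + Z = 4] = (2/7) / (1/7) = 2.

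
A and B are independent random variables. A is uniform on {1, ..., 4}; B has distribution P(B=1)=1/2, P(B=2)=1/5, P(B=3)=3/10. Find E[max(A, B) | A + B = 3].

2

P(A + B = 3) = 7/40.
Summing max(A,B)·P(x,y) over outcomes with A + B = 3 gives 7/20.
E[max(A, B) | A + B = 3] = (7/20) / (7/40) = 2.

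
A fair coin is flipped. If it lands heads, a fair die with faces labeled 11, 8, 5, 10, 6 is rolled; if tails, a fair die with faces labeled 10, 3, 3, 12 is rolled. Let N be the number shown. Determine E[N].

15/2

E[N | heads] = (11+8+5+10+6)/5 = 8.
E[N | tails] = (10+3+3+12)/4 = 7.
E[N] = (1/2)·(8) + (1/2)·(7) = 15/2.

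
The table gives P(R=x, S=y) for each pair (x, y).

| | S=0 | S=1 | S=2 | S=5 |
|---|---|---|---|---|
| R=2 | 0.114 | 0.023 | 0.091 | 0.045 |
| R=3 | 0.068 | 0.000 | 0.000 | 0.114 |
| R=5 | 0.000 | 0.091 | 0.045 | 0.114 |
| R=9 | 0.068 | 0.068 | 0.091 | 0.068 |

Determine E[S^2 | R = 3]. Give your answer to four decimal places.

15.6593

P(R = 3) = 0.182.
Σ S^2·P over the event = 0·(0.068) + 25·(0.114) = 2.850.
E[S^2 | R = 3] = (2.850) / (0.182) = 15.6593.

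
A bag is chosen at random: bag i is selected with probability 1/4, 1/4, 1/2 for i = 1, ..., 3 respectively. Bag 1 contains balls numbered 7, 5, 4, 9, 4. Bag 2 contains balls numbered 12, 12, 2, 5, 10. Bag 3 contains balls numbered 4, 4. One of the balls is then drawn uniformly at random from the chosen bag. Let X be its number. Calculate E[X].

11/2

E[X | bag 1] = (7+5+4+9+4)/5 = 29/5.
E[X | bag 2] = (12+12+2+5+10)/5 = 41/5.
E[X | bag 3] = (4+4)/2 = 4.
By the law of total expectation,
E[X] = (1/4)·(29/5) + (1/4)·(41/5) + (1/2)·(4) = 11/2.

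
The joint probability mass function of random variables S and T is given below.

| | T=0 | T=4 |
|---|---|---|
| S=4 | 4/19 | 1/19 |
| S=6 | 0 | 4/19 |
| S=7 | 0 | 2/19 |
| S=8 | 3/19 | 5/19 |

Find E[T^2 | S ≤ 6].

P(S ≤ 6) = 9/19.
Summing T^2·P(S=x,T=y) over the conditioning event gives 80/19.
E[T^2 | S ≤ 6] = (80/19) / (9/19) = 80/9.

80/9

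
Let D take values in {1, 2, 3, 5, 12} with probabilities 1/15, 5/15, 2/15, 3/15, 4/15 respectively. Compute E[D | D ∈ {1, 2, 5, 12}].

P(D ∈ {1, 2, 5, 12}) = 13/15.
Σ over the event: 1·1/15 + 2·1/3 + 5·1/5 + 12·4/15 = 74/15.
E[D | D ∈ {1, 2, 5, 12}] = (74/15) / (13/15) = 74/13.

74/13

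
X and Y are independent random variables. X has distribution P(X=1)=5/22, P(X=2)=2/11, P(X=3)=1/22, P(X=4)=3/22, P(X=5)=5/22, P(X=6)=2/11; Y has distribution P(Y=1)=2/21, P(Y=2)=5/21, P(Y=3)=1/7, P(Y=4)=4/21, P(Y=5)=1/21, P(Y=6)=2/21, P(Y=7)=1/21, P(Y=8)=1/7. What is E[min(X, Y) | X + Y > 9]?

P(X + Y > 9) = 113/462.
Summing min(X,Y)·P(x,y) over outcomes with X + Y > 9 gives 73/66.
E[min(X, Y) | X + Y > 9] = (73/66) / (113/462) = 511/113.

511/113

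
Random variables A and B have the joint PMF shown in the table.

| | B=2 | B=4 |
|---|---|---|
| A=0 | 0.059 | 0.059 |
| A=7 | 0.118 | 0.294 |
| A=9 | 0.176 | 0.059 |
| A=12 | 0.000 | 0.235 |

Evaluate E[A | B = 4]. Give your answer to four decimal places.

P(B = 4) = 0.647.
Σ A·P over the event = 0·(0.059) + 7·(0.294) + 9·(0.059) + 12·(0.235) = 5.409.
E[A | B = 4] = (5.409) / (0.647) = 8.3601.

8.3601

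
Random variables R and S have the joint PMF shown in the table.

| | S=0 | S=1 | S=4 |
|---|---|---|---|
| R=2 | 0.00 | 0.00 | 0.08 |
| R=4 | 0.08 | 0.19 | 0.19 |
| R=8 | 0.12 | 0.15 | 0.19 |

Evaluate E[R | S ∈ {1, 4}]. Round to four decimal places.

5.5000

P(S ∈ {1, 4}) = 0.80.
Σ R·P over the event = 2·(0.08) + 4·(0.19) + 4·(0.19) + 8·(0.15) + 8·(0.19) = 4.40.
E[R | S ∈ {1, 4}] = (4.40) / (0.80) = 5.5000.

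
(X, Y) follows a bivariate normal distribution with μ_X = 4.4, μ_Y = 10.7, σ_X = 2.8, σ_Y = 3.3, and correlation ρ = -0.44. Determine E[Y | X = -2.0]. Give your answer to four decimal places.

E[Y | X=x] = μ_Y + ρ(σ_Y/σ_X)(x − μ_X) for jointly normal variables.
E[Y | X=-2.0] = 10.7 + (-0.44)·(3.3/2.8)·(-2.0 − (4.4)) = 10.7 + (-0.518571)·(-6.4) = 14.0189.

14.0189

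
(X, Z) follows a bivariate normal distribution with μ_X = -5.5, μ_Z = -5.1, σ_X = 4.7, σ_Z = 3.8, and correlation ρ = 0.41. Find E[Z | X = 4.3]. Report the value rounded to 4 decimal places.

For a bivariate normal, E[Z | X=x] = μ_Z + ρ·(σ_Z/σ_X)·(x − μ_X).
E[Z | X=4.3] = -5.1 + (0.41)·(3.8/4.7)·(4.3 − (-5.5)) = -5.1 + (0.33149)·(9.8) = -1.8514.

-1.8514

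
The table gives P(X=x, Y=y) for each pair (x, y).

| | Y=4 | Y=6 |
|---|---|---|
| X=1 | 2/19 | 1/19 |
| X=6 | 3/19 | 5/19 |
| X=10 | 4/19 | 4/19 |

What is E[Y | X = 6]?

P(X = 6) = 8/19.
Summing Y·P(X=x,Y=y) over the conditioning event gives 42/19.
E[Y | X = 6] = (42/19) / (8/19) = 21/4.

21/4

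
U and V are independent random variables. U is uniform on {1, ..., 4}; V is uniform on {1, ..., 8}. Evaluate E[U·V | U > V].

35/6

Outcomes with U > V: (2,1), (3,1), (3,2), (4,1), (4,2), (4,3), each with probability 1/32.
E[U·V | U > V] = (2 + 3 + 6 + 4 + 8 + 12) / 6 = 35/6.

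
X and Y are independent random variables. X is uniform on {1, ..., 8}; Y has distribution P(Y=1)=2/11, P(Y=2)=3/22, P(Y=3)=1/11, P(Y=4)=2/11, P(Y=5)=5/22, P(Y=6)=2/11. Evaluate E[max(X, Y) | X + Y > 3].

917/165

P(X + Y > 3) = 15/16.
Summing max(X,Y)·P(x,y) over outcomes with X + Y > 3 gives 917/176.
E[max(X, Y) | X + Y > 3] = (917/176) / (15/16) = 917/165.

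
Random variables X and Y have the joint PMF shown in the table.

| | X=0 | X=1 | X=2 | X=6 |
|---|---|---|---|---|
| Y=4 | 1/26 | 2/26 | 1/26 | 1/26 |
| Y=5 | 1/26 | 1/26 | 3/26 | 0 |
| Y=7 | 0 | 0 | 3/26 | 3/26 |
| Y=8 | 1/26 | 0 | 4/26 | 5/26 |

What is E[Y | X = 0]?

17/3

P(X = 0) = 3/26.
Σ Y·P over the event = 4·(1/26) + 5·(1/26) + 8·(1/26) = 17/26.
E[Y | X = 0] = (17/26) / (3/26) = 17/3.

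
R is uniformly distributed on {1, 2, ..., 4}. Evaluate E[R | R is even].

3

Given R is even, R is equally likely to be any of {2, 4}.
E[R | R is even] = (2 + 4) / 2 = 3.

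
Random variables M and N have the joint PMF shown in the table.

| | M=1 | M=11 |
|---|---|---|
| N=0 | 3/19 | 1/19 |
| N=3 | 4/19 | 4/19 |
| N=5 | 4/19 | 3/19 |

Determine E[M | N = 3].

6

P(N = 3) = 8/19.
Summing M·P(M=x,N=y) over the conditioning event gives 48/19.
E[M | N = 3] = (48/19) / (8/19) = 6.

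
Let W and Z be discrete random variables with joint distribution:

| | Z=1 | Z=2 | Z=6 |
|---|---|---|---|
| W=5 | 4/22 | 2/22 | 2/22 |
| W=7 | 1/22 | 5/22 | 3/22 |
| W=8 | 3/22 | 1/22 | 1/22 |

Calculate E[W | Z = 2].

P(Z = 2) = 4/11.
Σ W·P over the event = 5·(2/22) + 7·(5/22) + 8·(1/22) = 53/22.
E[W | Z = 2] = (53/22) / (4/11) = 53/8.

53/8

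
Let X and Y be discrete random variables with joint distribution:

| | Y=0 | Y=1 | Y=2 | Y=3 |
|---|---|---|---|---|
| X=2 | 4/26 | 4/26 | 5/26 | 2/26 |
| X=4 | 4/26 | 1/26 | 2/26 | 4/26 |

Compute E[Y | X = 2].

4/3

P(X = 2) = 15/26.
Σ Y·P over the event = 0·(4/26) + 1·(4/26) + 2·(5/26) + 3·(2/26) = 10/13.
E[Y | X = 2] = (10/13) / (15/26) = 4/3.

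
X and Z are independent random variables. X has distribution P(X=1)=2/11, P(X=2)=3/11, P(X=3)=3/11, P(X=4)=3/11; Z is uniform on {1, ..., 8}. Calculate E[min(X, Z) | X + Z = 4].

11/8

P(X + Z = 4) = 1/11.
Summing min(X,Z)·P(x,y) over outcomes with X + Z = 4 gives 1/8.
E[min(X, Z) | X + Z = 4] = (1/8) / (1/11) = 11/8.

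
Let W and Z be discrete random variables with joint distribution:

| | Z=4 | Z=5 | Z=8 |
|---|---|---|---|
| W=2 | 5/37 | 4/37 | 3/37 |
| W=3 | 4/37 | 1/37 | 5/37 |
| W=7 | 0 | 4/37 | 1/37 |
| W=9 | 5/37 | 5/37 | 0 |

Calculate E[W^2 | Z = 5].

P(Z = 5) = 14/37.
Summing W^2·P(W=x,Z=y) over the conditioning event gives 626/37.
E[W^2 | Z = 5] = (626/37) / (14/37) = 313/7.

313/7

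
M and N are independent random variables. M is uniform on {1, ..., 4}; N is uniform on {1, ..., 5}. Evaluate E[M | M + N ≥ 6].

Outcomes with M + N ≥ 6: (1,5), (2,4), (2,5), (3,3), (3,4), (3,5), (4,2), (4,3), (4,4), (4,5), each with probability 1/20.
E[M | M + N ≥ 6] = (1 + 2 + 2 + 3 + 3 + 3 + 4 + 4 + 4 + 4) / 10 = 3.

3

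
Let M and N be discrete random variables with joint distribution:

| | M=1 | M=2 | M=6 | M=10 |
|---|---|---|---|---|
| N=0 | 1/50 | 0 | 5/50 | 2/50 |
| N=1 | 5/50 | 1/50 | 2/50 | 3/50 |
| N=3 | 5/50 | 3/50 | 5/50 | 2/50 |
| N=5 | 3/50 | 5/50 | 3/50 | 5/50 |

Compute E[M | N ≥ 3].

P(N ≥ 3) = 31/50.
Σ M·P over the event = 1·(5/50) + 1·(3/50) + 2·(3/50) + 2·(5/50) + 6·(5/50) + 6·(3/50) + 10·(2/50) + 10·(5/50) = 71/25.
E[M | N ≥ 3] = (71/25) / (31/50) = 142/31.

142/31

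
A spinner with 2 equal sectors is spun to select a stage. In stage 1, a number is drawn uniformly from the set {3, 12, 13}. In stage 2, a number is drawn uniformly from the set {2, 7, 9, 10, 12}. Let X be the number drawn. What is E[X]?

E[X | stage 1] = (3+12+13)/3 = 28/3.
E[X | stage 2] = (2+7+9+10+12)/5 = 8.
By the law of total expectation,
E[X] = (1/2)·(28/3) + (1/2)·(8) = 26/3.

26/3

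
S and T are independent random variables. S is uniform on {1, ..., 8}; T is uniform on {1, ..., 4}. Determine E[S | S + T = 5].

5/2

Outcomes with S + T = 5: (1,4), (2,3), (3,2), (4,1), each with probability 1/32.
E[S | S + T = 5] = (1 + 2 + 3 + 4) / 4 = 5/2.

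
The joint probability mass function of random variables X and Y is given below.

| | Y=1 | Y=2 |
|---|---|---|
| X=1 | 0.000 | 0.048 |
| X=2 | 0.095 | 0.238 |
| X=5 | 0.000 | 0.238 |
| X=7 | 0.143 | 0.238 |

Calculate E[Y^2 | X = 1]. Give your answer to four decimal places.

P(X = 1) = 0.048.
Σ Y^2·P over the event = 4·(0.048) = 0.192.
E[Y^2 | X = 1] = (0.192) / (0.048) = 4.0000.

4.0000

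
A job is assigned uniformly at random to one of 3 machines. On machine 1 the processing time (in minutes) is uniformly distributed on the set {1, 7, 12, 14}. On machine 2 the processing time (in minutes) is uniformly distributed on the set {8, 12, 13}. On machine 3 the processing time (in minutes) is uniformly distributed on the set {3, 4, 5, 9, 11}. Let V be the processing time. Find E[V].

E[V | machine 1] = (1+7+12+14)/4 = 17/2.
E[V | machine 2] = (8+12+13)/3 = 11.
E[V | machine 3] = (3+4+5+9+11)/5 = 32/5.
By the law of total expectation,
E[V] = (1/3)·(17/2) + (1/3)·(11) + (1/3)·(32/5) = 259/30.

259/30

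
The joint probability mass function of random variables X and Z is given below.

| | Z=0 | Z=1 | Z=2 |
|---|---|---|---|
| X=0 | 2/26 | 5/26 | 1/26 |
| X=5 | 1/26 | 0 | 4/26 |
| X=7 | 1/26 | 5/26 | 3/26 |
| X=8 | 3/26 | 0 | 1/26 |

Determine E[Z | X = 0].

7/8

P(X = 0) = 4/13.
Σ Z·P over the event = 0·(2/26) + 1·(5/26) + 2·(1/26) = 7/26.
E[Z | X = 0] = (7/26) / (4/13) = 7/8.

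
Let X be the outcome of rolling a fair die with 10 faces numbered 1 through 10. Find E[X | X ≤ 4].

5/2

Given X ≤ 4, X is equally likely to be any of {1, 2, 3, 4}.
E[X | X ≤ 4] = (1 + 2 + 3 + 4) / 4 = 5/2.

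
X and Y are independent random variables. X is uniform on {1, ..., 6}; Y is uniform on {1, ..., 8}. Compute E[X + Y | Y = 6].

Outcomes with Y = 6: (1,6), (2,6), (3,6), (4,6), (5,6), (6,6), each with probability 1/48.
E[X + Y | Y = 6] = (7 + 8 + 9 + 10 + 11 + 12) / 6 = 19/2.

19/2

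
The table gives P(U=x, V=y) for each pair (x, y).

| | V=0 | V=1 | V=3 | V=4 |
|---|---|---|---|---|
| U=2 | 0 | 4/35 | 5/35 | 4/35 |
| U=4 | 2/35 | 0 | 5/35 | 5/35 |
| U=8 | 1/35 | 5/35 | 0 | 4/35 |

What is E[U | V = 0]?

16/3

P(V = 0) = 3/35.
Σ U·P over the event = 4·(2/35) + 8·(1/35) = 16/35.
E[U | V = 0] = (16/35) / (3/35) = 16/3.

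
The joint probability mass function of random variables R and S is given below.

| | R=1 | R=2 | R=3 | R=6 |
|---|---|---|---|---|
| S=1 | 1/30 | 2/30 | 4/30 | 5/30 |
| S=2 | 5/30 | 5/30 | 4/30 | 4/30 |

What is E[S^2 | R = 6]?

7/3

P(R = 6) = 3/10.
Σ S^2·P over the event = 1·(5/30) + 4·(4/30) = 7/10.
E[S^2 | R = 6] = (7/10) / (3/10) = 7/3.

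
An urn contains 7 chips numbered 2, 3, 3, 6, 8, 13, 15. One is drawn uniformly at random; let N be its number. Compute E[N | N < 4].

P(N < 4) = 3/7.
Σ over the event: 2·1/7 + 3·2/7 = 8/7.
E[N | N < 4] = (8/7) / (3/7) = 8/3.

8/3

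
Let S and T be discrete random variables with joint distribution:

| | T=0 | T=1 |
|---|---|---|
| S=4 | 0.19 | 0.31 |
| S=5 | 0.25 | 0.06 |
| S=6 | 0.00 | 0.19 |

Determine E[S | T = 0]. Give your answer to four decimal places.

4.5682

P(T = 0) = 0.44.
Σ S·P over the event = 4·(0.19) + 5·(0.25) = 2.01.
E[S | T = 0] = (2.01) / (0.44) = 4.5682.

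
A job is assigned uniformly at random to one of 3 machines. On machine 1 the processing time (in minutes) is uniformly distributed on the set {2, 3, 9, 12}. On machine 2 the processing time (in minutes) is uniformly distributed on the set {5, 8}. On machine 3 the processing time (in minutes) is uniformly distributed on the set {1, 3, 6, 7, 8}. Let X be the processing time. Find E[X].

6

E[X | machine 1] = (2+3+9+12)/4 = 13/2.
E[X | machine 2] = (5+8)/2 = 13/2.
E[X | machine 3] = (1+3+6+7+8)/5 = 5.
By the law of total expectation,
E[X] = (1/3)·(13/2) + (1/3)·(13/2) + (1/3)·(5) = 6.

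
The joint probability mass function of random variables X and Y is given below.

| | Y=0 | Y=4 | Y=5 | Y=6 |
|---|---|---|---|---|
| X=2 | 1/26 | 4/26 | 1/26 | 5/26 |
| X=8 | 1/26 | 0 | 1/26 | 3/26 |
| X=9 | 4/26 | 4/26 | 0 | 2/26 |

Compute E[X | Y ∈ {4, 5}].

P(Y ∈ {4, 5}) = 5/13.
Summing X·P(X=x,Y=y) over the conditioning event gives 27/13.
E[X | Y ∈ {4, 5}] = (27/13) / (5/13) = 27/5.

27/5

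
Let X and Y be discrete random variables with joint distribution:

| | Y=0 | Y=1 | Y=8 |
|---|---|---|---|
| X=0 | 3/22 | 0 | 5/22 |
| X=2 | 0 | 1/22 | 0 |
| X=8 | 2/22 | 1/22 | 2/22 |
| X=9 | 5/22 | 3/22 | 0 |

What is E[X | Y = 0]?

61/10

P(Y = 0) = 5/11.
Σ X·P over the event = 0·(3/22) + 8·(2/22) + 9·(5/22) = 61/22.
E[X | Y = 0] = (61/22) / (5/11) = 61/10.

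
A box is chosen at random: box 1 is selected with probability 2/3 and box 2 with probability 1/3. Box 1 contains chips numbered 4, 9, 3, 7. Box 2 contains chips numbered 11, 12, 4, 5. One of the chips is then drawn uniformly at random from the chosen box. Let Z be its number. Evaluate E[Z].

E[Z | box 1] = (4+9+3+7)/4 = 23/4.
E[Z | box 2] = (11+12+4+5)/4 = 8.
By the law of total expectation,
E[Z] = (2/3)·(23/4) + (1/3)·(8) = 13/2.

13/2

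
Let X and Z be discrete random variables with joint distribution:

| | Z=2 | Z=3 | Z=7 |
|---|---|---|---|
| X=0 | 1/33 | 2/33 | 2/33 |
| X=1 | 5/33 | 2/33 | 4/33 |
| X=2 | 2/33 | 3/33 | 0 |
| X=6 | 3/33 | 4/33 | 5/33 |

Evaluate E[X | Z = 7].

P(Z = 7) = 1/3.
Σ X·P over the event = 0·(2/33) + 1·(4/33) + 6·(5/33) = 34/33.
E[X | Z = 7] = (34/33) / (1/3) = 34/11.

34/11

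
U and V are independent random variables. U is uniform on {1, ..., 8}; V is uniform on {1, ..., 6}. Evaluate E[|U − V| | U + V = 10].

Outcomes with U + V = 10: (4,6), (5,5), (6,4), (7,3), (8,2), each with probability 1/48.
E[|U − V| | U + V = 10] = (2 + 0 + 2 + 4 + 6) / 5 = 14/5.

14/5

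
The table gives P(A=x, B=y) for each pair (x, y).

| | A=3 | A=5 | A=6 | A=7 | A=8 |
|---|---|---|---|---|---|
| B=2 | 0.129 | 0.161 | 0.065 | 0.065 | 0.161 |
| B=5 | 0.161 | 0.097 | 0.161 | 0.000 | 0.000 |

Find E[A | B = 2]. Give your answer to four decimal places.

5.7229

P(B = 2) = 0.581.
Σ A·P over the event = 3·(0.129) + 5·(0.161) + 6·(0.065) + 7·(0.065) + 8·(0.161) = 3.325.
E[A | B = 2] = (3.325) / (0.581) = 5.7229.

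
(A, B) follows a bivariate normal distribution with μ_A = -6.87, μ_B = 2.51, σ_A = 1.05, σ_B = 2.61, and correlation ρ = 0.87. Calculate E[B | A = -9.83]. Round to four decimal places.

The regression of B on A has slope ρ·σ_B/σ_A and passes through (μ_A, μ_B).
E[B | A=-9.83] = 2.51 + (0.87)·(2.61/1.05)·(-9.83 − (-6.87)) = 2.51 + (2.16257)·(-2.96) = -3.8912.

-3.8912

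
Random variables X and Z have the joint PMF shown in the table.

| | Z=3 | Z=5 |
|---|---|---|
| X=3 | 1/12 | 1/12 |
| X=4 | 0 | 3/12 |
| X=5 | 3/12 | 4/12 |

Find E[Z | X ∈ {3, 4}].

P(X ∈ {3, 4}) = 5/12.
Summing Z·P(X=x,Z=y) over the conditioning event gives 23/12.
E[Z | X ∈ {3, 4}] = (23/12) / (5/12) = 23/5.

23/5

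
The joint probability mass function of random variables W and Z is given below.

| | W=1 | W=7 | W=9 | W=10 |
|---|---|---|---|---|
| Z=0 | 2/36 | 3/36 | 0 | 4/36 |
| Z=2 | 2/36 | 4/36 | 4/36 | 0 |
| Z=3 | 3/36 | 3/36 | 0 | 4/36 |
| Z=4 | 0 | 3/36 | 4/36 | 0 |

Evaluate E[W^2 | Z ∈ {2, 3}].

P(Z ∈ {2, 3}) = 5/9.
Summing W^2·P(W=x,Z=y) over the conditioning event gives 268/9.
E[W^2 | Z ∈ {2, 3}] = (268/9) / (5/9) = 268/5.

268/5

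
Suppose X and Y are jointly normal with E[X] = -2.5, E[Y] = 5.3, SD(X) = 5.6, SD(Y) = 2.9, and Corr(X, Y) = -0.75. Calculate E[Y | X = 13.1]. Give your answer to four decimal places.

-0.7589

E[Y | X=x] = μ_Y + ρ(σ_Y/σ_X)(x − μ_X) for jointly normal variables.
E[Y | X=13.1] = 5.3 + (-0.75)·(2.9/5.6)·(13.1 − (-2.5)) = 5.3 + (-0.38839)·(15.6) = -0.7589.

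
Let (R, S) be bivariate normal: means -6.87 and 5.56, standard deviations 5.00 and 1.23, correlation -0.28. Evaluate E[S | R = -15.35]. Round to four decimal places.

6.1441

For a bivariate normal, E[S | R=x] = μ_S + ρ·(σ_S/σ_R)·(x − μ_R).
E[S | R=-15.35] = 5.56 + (-0.28)·(1.23/5.00)·(-15.35 − (-6.87)) = 5.56 + (-0.06888)·(-8.48) = 6.1441.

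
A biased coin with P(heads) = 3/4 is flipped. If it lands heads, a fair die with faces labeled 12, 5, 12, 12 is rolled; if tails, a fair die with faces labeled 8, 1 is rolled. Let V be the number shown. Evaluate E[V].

E[V | heads] = (12+5+12+12)/4 = 41/4.
E[V | tails] = (8+1)/2 = 9/2.
E[V] = (3/4)·(41/4) + (1/4)·(9/2) = 141/16.

141/16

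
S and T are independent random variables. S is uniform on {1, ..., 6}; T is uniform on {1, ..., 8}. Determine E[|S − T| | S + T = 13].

Outcomes with S + T = 13: (5,8), (6,7), each with probability 1/48.
E[|S − T| | S + T = 13] = (3 + 1) / 2 = 2.

2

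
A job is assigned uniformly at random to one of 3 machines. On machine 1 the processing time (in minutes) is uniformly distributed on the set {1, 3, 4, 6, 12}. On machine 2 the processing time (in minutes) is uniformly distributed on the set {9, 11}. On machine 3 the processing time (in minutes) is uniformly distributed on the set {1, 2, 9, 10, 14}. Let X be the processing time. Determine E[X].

112/15

E[X | machine 1] = (1+3+4+6+12)/5 = 26/5.
E[X | machine 2] = (9+11)/2 = 10.
E[X | machine 3] = (1+2+9+10+14)/5 = 36/5.
By the law of total expectation,
E[X] = (1/3)·(26/5) + (1/3)·(10) + (1/3)·(36/5) = 112/15.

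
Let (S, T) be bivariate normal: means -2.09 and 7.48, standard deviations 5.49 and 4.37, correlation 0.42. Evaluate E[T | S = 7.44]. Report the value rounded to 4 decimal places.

The regression of T on S has slope ρ·σ_T/σ_S and passes through (μ_S, μ_T).
E[T | S=7.44] = 7.48 + (0.42)·(4.37/5.49)·(7.44 − (-2.09)) = 7.48 + (0.334317)·(9.53) = 10.6660.

10.6660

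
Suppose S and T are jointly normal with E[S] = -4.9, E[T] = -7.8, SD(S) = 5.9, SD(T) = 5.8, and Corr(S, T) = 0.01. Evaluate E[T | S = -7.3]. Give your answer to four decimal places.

-7.8236

For a bivariate normal, E[T | S=x] = μ_T + ρ·(σ_T/σ_S)·(x − μ_S).
E[T | S=-7.3] = -7.8 + (0.01)·(5.8/5.9)·(-7.3 − (-4.9)) = -7.8 + (0.0098305)·(-2.4) = -7.8236.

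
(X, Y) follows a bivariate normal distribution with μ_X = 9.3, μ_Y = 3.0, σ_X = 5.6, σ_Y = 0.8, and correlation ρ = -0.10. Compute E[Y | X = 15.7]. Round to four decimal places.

2.9086

For a bivariate normal, E[Y | X=x] = μ_Y + ρ·(σ_Y/σ_X)·(x − μ_X).
E[Y | X=15.7] = 3.0 + (-0.10)·(0.8/5.6)·(15.7 − (9.3)) = 3.0 + (-0.014286)·(6.4) = 2.9086.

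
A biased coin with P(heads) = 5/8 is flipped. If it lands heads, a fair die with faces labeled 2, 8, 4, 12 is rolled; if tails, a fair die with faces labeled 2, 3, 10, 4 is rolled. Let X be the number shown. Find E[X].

E[X | heads] = (2+8+4+12)/4 = 13/2.
E[X | tails] = (2+3+10+4)/4 = 19/4.
E[X] = (5/8)·(13/2) + (3/8)·(19/4) = 187/32.

187/32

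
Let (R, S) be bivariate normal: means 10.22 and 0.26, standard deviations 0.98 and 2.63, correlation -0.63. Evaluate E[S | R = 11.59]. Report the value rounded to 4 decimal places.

-2.0563

E[S | R=x] = μ_S + ρ(σ_S/σ_R)(x − μ_R) for jointly normal variables.
E[S | R=11.59] = 0.26 + (-0.63)·(2.63/0.98)·(11.59 − (10.22)) = 0.26 + (-1.6907)·(1.37) = -2.0563.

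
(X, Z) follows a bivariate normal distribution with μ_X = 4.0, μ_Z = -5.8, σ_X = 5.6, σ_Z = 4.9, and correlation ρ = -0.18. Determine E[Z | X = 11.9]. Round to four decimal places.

For a bivariate normal, E[Z | X=x] = μ_Z + ρ·(σ_Z/σ_X)·(x − μ_X).
E[Z | X=11.9] = -5.8 + (-0.18)·(4.9/5.6)·(11.9 − (4.0)) = -5.8 + (-0.1575)·(7.9) = -7.0443.

-7.0443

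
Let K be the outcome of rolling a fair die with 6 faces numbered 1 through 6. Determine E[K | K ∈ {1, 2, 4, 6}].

P(K ∈ {1, 2, 4, 6}) = 2/3.
Σ over the event: 1·1/6 + 2·1/6 + 4·1/6 + 6·1/6 = 13/6.
E[K | K ∈ {1, 2, 4, 6}] = (13/6) / (2/3) = 13/4.

13/4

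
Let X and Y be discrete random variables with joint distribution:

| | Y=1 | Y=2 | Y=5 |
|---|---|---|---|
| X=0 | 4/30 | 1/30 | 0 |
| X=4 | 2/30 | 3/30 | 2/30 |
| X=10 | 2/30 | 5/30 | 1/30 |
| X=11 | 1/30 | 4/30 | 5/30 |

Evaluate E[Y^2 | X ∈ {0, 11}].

P(X ∈ {0, 11}) = 1/2.
Σ Y^2·P over the event = 1·(4/30) + 4·(1/30) + 1·(1/30) + 4·(4/30) + 25·(5/30) = 5.
E[Y^2 | X ∈ {0, 11}] = (5) / (1/2) = 10.

10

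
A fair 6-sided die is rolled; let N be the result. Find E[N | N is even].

Given N is even, N is equally likely to be any of {2, 4, 6}.
E[N | N is even] = (2 + 4 + 6) / 3 = 4.

4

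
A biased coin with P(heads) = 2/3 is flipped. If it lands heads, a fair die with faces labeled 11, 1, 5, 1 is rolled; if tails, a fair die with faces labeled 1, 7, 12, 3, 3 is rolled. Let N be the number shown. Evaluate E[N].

E[N | heads] = (11+1+5+1)/4 = 9/2.
E[N | tails] = (1+7+12+3+3)/5 = 26/5.
E[N] = (2/3)·(9/2) + (1/3)·(26/5) = 71/15.

71/15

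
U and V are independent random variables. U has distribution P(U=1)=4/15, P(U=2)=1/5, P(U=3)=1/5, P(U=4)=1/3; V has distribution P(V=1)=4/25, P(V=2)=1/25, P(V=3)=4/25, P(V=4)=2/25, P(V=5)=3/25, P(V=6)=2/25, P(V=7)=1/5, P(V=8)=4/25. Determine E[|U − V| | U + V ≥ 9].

587/146

P(U + V ≥ 9) = 146/375.
Summing |U−V|·P(x,y) over outcomes with U + V ≥ 9 gives 587/375.
E[|U − V| | U + V ≥ 9] = (587/375) / (146/375) = 587/146.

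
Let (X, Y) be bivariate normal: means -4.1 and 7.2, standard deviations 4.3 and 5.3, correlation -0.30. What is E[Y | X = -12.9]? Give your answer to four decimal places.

10.4540

E[Y | X=x] = μ_Y + ρ(σ_Y/σ_X)(x − μ_X) for jointly normal variables.
E[Y | X=-12.9] = 7.2 + (-0.30)·(5.3/4.3)·(-12.9 − (-4.1)) = 7.2 + (-0.36977)·(-8.8) = 10.4540.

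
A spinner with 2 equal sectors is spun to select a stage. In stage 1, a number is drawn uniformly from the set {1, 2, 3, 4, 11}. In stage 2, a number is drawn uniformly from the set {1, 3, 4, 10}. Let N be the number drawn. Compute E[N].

E[N | stage 1] = (1+2+3+4+11)/5 = 21/5.
E[N | stage 2] = (1+3+4+10)/4 = 9/2.
By the law of total expectation,
E[N] = (1/2)·(21/5) + (1/2)·(9/2) = 87/20.

87/20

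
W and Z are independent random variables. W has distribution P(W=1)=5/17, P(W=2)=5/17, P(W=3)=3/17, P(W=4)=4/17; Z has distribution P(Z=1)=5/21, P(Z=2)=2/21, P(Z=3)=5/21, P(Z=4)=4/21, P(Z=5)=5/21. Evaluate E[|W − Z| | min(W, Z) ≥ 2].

P(min(W, Z) ≥ 2) = 64/119.
Summing |W−Z|·P(x,y) over outcomes with min(W, Z) ≥ 2 gives 244/357.
E[|W − Z| | min(W, Z) ≥ 2] = (244/357) / (64/119) = 61/48.

61/48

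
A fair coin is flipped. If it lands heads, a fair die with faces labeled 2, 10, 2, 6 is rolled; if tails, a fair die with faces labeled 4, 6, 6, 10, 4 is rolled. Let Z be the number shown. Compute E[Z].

11/2

E[Z | heads] = (2+10+2+6)/4 = 5.
E[Z | tails] = (4+6+6+10+4)/5 = 6.
E[Z] = (1/2)·(5) + (1/2)·(6) = 11/2.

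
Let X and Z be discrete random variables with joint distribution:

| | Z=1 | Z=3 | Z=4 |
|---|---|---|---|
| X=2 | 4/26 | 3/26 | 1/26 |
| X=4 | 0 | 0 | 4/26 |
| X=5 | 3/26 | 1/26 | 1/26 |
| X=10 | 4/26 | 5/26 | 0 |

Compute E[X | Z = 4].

23/6

P(Z = 4) = 3/13.
Summing X·P(X=x,Z=y) over the conditioning event gives 23/26.
E[X | Z = 4] = (23/26) / (3/13) = 23/6.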